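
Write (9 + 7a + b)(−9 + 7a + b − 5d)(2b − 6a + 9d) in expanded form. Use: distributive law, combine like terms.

(9 + 7a + b)(−9 + 7a + b − 5d)(2b − 6a + 9d)
= (−81 + 63a + 9b − 45d − 63a + 49a^2 + 7ab − 35ad − 9b + 7ab + b^2 − 5bd)(2b − 6a + 9d)    [distributive law]
= (−81 − 45d + 49a^2 + 14ab − 35ad + b^2 − 5bd)(2b − 6a + 9d)    [combine like terms]
= −162b + 486a − 729d − 90bd + 270ad − 405d^2 + 98a^2b − 294a^3 + 441a^2d + 28ab^2 − 84a^2b + 126abd − 70abd + 210a^2d − 315ad^2 + 2b^3 − 6ab^2 + 9b^2d − 10b^2d + 30abd − 45bd^2    [distributive law]
= −162b + 486a − 729d − 90bd + 270ad − 405d^2 + 14a^2b − 294a^3 + 651a^2d + 22ab^2 + 86abd − 315ad^2 + 2b^3 − b^2d − 45bd^2    [combine like terms]

−162b + 486a − 729d − 90bd + 270ad − 405d^2 + 14a^2b − 294a^3 + 651a^2d + 22ab^2 + 86abd − 315ad^2 + 2b^3 − b^2d − 45bd^2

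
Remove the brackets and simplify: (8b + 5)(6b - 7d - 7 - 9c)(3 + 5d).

(8b + 5)(6b - 7d - 7 - 9c)(3 + 5d)
= (48b^2 - 56bd - 56b - 72bc + 30b - 35d - 35 - 45c)(3 + 5d)    [distributive law]
= (48b^2 - 56bd - 26b - 72bc - 35d - 35 - 45c)(3 + 5d)    [combine like terms]
= 144b^2 + 240b^2d - 168bd - 280bd^2 - 78b - 130bd - 216bc - 360bcd - 105d - 175d^2 - 105 - 175d - 135c - 225cd    [distributive law]
= 144b^2 + 240b^2d - 298bd - 280bd^2 - 78b - 216bc - 360bcd - 280d - 175d^2 - 105 - 135c - 225cd    [combine like terms]

144b^2 + 240b^2d - 298bd - 280bd^2 - 78b - 216bc - 360bcd - 280d - 175d^2 - 105 - 135c - 225cd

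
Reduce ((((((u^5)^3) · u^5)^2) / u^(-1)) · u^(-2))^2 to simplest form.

u^78

((((((u^5)^3) · u^5)^2) / u^(-1)) · u^(-2))^2
= ((((((u^5)^3) · u^5)^2) / u^(-1))^2) · ((u^(-2))^2)    [power of a product]
= ((((((u^5)^3) · u^5)^2)^2) / ((u^(-1))^2)) · ((u^(-2))^2)    [power of a quotient]
= (((((u^5)^3) · u^5)^4) / ((u^(-1))^2)) · ((u^(-2))^2)    [power of a power]
= (((((u^5)^3)^4) · ((u^5)^4)) / ((u^(-1))^2)) · ((u^(-2))^2)    [power of a product]
= ((((u^5)^12) · ((u^5)^4)) / ((u^(-1))^2)) · ((u^(-2))^2)    [power of a power]
= ((u^60 · ((u^5)^4)) / ((u^(-1))^2)) · ((u^(-2))^2)    [power of a power]
= ((u^60 · u^20) / ((u^(-1))^2)) · ((u^(-2))^2)    [power of a power]
= (u^80 / ((u^(-1))^2)) · ((u^(-2))^2)    [product of powers]
= (u^80 / u^(-2)) · ((u^(-2))^2)    [power of a power]
= u^82 · ((u^(-2))^2)    [quotient of powers]
= u^82 · u^(-4)    [power of a power]
= u^78    [product of powers]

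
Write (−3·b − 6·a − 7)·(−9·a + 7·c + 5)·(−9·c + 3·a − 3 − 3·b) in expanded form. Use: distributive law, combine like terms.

−180·a·b·c − 81·a^2·b − 225·a·b − 81·a·b^2 + 189·b·c^2 + 345·b·c + 63·b^2·c + 150·b + 45·b^2 − 612·a^2·c + 162·a^3 − 63·a^2 + 378·a·c^2 − 318·a·c − 204·a + 441·c^2 + 462·c + 105

(−3·b − 6·a − 7)·(−9·a + 7·c + 5)·(−9·c + 3·a − 3 − 3·b)
= (27·a·b − 21·b·c − 15·b + 54·a^2 − 42·a·c − 30·a + 63·a − 49·c − 35)·(−9·c + 3·a − 3 − 3·b)    [distributive law]
= (27·a·b − 21·b·c − 15·b + 54·a^2 − 42·a·c + 33·a − 49·c − 35)·(−9·c + 3·a − 3 − 3·b)    [combine like terms]
= −243·a·b·c + 81·a^2·b − 81·a·b − 81·a·b^2 + 189·b·c^2 − 63·a·b·c + 63·b·c + 63·b^2·c + 135·b·c − 45·a·b + 45·b + 45·b^2 − 486·a^2·c + 162·a^3 − 162·a^2 − 162·a^2·b + 378·a·c^2 − 126·a^2·c + 126·a·c + 126·a·b·c − 297·a·c + 99·a^2 − 99·a − 99·a·b + 441·c^2 − 147·a·c + 147·c + 147·b·c + 315·c − 105·a + 105 + 105·b    [distributive law]
= −180·a·b·c − 81·a^2·b − 225·a·b − 81·a·b^2 + 189·b·c^2 + 345·b·c + 63·b^2·c + 150·b + 45·b^2 − 612·a^2·c + 162·a^3 − 63·a^2 + 378·a·c^2 − 318·a·c − 204·a + 441·c^2 + 462·c + 105    [combine like terms]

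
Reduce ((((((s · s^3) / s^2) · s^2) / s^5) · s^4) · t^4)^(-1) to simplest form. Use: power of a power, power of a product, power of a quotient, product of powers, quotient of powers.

((((((s · s^3) / s^2) · s^2) / s^5) · s^4) · t^4)^(-1)
= ((((((s · s^3) / s^2) · s^2) / s^5) · s^4)^(-1)) · ((t^4)^(-1))    [power of a product]
= ((((((s · s^3) / s^2) · s^2) / s^5)^(-1)) · ((s^4)^(-1))) · ((t^4)^(-1))    [power of a product]
= ((((((s · s^3) / s^2) · s^2)^(-1)) / ((s^5)^(-1))) · ((s^4)^(-1))) · ((t^4)^(-1))    [power of a quotient]
= ((((((s · s^3) / s^2)^(-1)) · ((s^2)^(-1))) / ((s^5)^(-1))) · ((s^4)^(-1))) · ((t^4)^(-1))    [power of a product]
= ((((((s · s^3)^(-1)) / ((s^2)^(-1))) · ((s^2)^(-1))) / ((s^5)^(-1))) · ((s^4)^(-1))) · ((t^4)^(-1))    [power of a quotient]
= ((((((s^(-1)) · ((s^3)^(-1))) / ((s^2)^(-1))) · ((s^2)^(-1))) / ((s^5)^(-1))) · ((s^4)^(-1))) · ((t^4)^(-1))    [power of a product]
= (((((s^(-1) · s^(-3)) / ((s^2)^(-1))) · ((s^2)^(-1))) / ((s^5)^(-1))) · ((s^4)^(-1))) · ((t^4)^(-1))    [power of a power]
= ((((s^(-4) / ((s^2)^(-1))) · ((s^2)^(-1))) / ((s^5)^(-1))) · ((s^4)^(-1))) · ((t^4)^(-1))    [product of powers]
= ((((s^(-4) / s^(-2)) · ((s^2)^(-1))) / ((s^5)^(-1))) · ((s^4)^(-1))) · ((t^4)^(-1))    [power of a power]
= (((s^(-2) · ((s^2)^(-1))) / ((s^5)^(-1))) · ((s^4)^(-1))) · ((t^4)^(-1))    [quotient of powers]
= (((s^(-2) · s^(-2)) / ((s^5)^(-1))) · ((s^4)^(-1))) · ((t^4)^(-1))    [power of a power]
= ((s^(-4) / ((s^5)^(-1))) · ((s^4)^(-1))) · ((t^4)^(-1))    [product of powers]
= ((s^(-4) / s^(-5)) · ((s^4)^(-1))) · ((t^4)^(-1))    [power of a power]
= (s · ((s^4)^(-1))) · ((t^4)^(-1))    [quotient of powers]
= (s · s^(-4)) · ((t^4)^(-1))    [power of a power]
= s^(-3) · ((t^4)^(-1))    [product of powers]
= s^(-3) · t^(-4)    [power of a power]
= s^(-3)t^(-4)    [rearrange]

s^(-3)t^(-4)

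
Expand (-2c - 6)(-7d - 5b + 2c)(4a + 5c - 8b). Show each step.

(-2c - 6)(-7d - 5b + 2c)(4a + 5c - 8b)
= (14cd + 10bc - 4c² + 42d + 30b - 12c)(4a + 5c - 8b)    [distributive law]
= 56acd + 70c²d - 112bcd + 40abc + 50bc² - 80b²c - 16ac² - 20c³ + 32bc² + 168ad + 210cd - 336bd + 120ab + 150bc - 240b² - 48ac - 60c² + 96bc    [distributive law]
= 56acd + 70c²d - 112bcd + 40abc + 82bc² - 80b²c - 16ac² - 20c³ + 168ad + 210cd - 336bd + 120ab + 246bc - 240b² - 48ac - 60c²    [combine like terms]

56acd + 70c²d - 112bcd + 40abc + 82bc² - 80b²c - 16ac² - 20c³ + 168ad + 210cd - 336bd + 120ab + 246bc - 240b² - 48ac - 60c²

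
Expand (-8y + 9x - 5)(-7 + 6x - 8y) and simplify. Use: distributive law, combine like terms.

96y - 120xy + 64y^2 - 93x + 54x^2 + 35

(-8y + 9x - 5)(-7 + 6x - 8y)
= 56y - 48xy + 64y^2 - 63x + 54x^2 - 72xy + 35 - 30x + 40y    [distributive law]
= 96y - 120xy + 64y^2 - 93x + 54x^2 + 35    [combine like terms]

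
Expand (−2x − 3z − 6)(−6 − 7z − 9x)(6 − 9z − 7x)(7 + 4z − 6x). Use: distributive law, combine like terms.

(−2x − 3z − 6)(−6 − 7z − 9x)(6 − 9z − 7x)(7 + 4z − 6x)
= (12x + 14xz + 18x² + 18z + 21z² + 27xz + 36 + 42z + 54x)(6 − 9z − 7x)(7 + 4z − 6x)    [distributive law]
= (66x + 41xz + 18x² + 60z + 21z² + 36)(6 − 9z − 7x)(7 + 4z − 6x)    [combine like terms]
= (396x − 594xz − 462x² + 246xz − 369xz² − 287x²z + 108x² − 162x²z − 126x³ + 360z − 540z² − 420xz + 126z² − 189z³ − 147xz² + 216 − 324z − 252x)(7 + 4z − 6x)    [distributive law]
= (144x − 768xz − 354x² − 516xz² − 449x²z − 126x³ + 36z − 414z² − 189z³ + 216)(7 + 4z − 6x)    [combine like terms]
= 1008x + 576xz − 864x² − 5376xz − 3072xz² + 4608x²z − 2478x² − 1416x²z + 2124x³ − 3612xz² − 2064xz³ + 3096x²z² − 3143x²z − 1796x²z² + 2694x³z − 882x³ − 504x³z + 756x⁴ + 252z + 144z² − 216xz − 2898z² − 1656z³ + 2484xz² − 1323z³ − 756z⁴ + 1134xz³ + 1512 + 864z − 1296x    [distributive law]
= −288x − 5016xz − 3342x² − 4200xz² + 49x²z + 1242x³ − 930xz³ + 1300x²z² + 2190x³z + 756x⁴ + 1116z − 2754z² − 2979z³ − 756z⁴ + 1512    [combine like terms]

−288x − 5016xz − 3342x² − 4200xz² + 49x²z + 1242x³ − 930xz³ + 1300x²z² + 2190x³z + 756x⁴ + 1116z − 2754z² − 2979z³ − 756z⁴ + 1512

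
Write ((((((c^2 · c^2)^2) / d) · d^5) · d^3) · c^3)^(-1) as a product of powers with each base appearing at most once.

c^(-11)·d^(-7)

((((((c^2 · c^2)^2) / d) · d^5) · d^3) · c^3)^(-1)
= ((((((c^2 · c^2)^2) / d) · d^5) · d^3)^(-1)) · ((c^3)^(-1))    [power of a product]
= ((((((c^2 · c^2)^2) / d) · d^5)^(-1)) · ((d^3)^(-1))) · ((c^3)^(-1))    [power of a product]
= ((((((c^2 · c^2)^2) / d)^(-1)) · ((d^5)^(-1))) · ((d^3)^(-1))) · ((c^3)^(-1))    [power of a product]
= ((((((c^2 · c^2)^2)^(-1)) / (d^(-1))) · ((d^5)^(-1))) · ((d^3)^(-1))) · ((c^3)^(-1))    [power of a quotient]
= (((((c^2 · c^2)^(-2)) / (d^(-1))) · ((d^5)^(-1))) · ((d^3)^(-1))) · ((c^3)^(-1))    [power of a power]
= ((((((c^2)^(-2)) · ((c^2)^(-2))) / (d^(-1))) · ((d^5)^(-1))) · ((d^3)^(-1))) · ((c^3)^(-1))    [power of a product]
= ((((c^(-4) · ((c^2)^(-2))) / (d^(-1))) · ((d^5)^(-1))) · ((d^3)^(-1))) · ((c^3)^(-1))    [power of a power]
= ((((c^(-4) · c^(-4)) / (d^(-1))) · ((d^5)^(-1))) · ((d^3)^(-1))) · ((c^3)^(-1))    [power of a power]
= (((c^(-8) / (d^(-1))) · ((d^5)^(-1))) · ((d^3)^(-1))) · ((c^3)^(-1))    [product of powers]
= (((c^(-8) / d^(-1)) · d^(-5)) · ((d^3)^(-1))) · ((c^3)^(-1))    [power of a power]
= (((c^(-8) / d^(-1)) · d^(-5)) · d^(-3)) · ((c^3)^(-1))    [power of a power]
= (((c^(-8) / d^(-1)) · d^(-5)) · d^(-3)) · c^(-3)    [power of a power]
= c^(-11)·d^(-7)    [quotient of powers; product of powers]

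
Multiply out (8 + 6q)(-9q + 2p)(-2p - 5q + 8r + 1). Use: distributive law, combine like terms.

76pq + 306q² - 576qr - 72q - 32p² + 128pr + 16p + 48pq² + 270q³ - 432q²r - 24p²q + 96pqr

(8 + 6q)(-9q + 2p)(-2p - 5q + 8r + 1)
= (-72q + 16p - 54q² + 12pq)(-2p - 5q + 8r + 1)    [distributive law]
= 144pq + 360q² - 576qr - 72q - 32p² - 80pq + 128pr + 16p + 108pq² + 270q³ - 432q²r - 54q² - 24p²q - 60pq² + 96pqr + 12pq    [distributive law]
= 76pq + 306q² - 576qr - 72q - 32p² + 128pr + 16p + 48pq² + 270q³ - 432q²r - 24p²q + 96pqr    [combine like terms]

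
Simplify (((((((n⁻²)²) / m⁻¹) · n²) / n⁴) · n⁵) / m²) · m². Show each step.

(((((((n⁻²)²) / m⁻¹) · n²) / n⁴) · n⁵) / m²) · m²
= (((((n⁻⁴ / m⁻¹) · n²) / n⁴) · n⁵) / m²) · m²    [power of a power]
= mn⁻¹    [quotient of powers; product of powers]

mn⁻¹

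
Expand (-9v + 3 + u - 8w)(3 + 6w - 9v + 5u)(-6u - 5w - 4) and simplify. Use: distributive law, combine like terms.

540uv + 198vw + 216v + 162uvw - 90vw^2 - 486uv^2 - 405v^2w - 324v^2 + 324u^2v - 126u - 21w - 36 + 82uw + 222w^2 - 128u^2 + 179u^2w + 458uw^2 - 30u^3 + 240w^3

(-9v + 3 + u - 8w)(3 + 6w - 9v + 5u)(-6u - 5w - 4)
= (-27v - 54vw + 81v^2 - 45uv + 9 + 18w - 27v + 15u + 3u + 6uw - 9uv + 5u^2 - 24w - 48w^2 + 72vw - 40uw)(-6u - 5w - 4)    [distributive law]
= (-54v + 18vw + 81v^2 - 54uv + 9 - 6w + 18u - 34uw + 5u^2 - 48w^2)(-6u - 5w - 4)    [combine like terms]
= 324uv + 270vw + 216v - 108uvw - 90vw^2 - 72vw - 486uv^2 - 405v^2w - 324v^2 + 324u^2v + 270uvw + 216uv - 54u - 45w - 36 + 36uw + 30w^2 + 24w - 108u^2 - 90uw - 72u + 204u^2w + 170uw^2 + 136uw - 30u^3 - 25u^2w - 20u^2 + 288uw^2 + 240w^3 + 192w^2    [distributive law]
= 540uv + 198vw + 216v + 162uvw - 90vw^2 - 486uv^2 - 405v^2w - 324v^2 + 324u^2v - 126u - 21w - 36 + 82uw + 222w^2 - 128u^2 + 179u^2w + 458uw^2 - 30u^3 + 240w^3    [combine like terms]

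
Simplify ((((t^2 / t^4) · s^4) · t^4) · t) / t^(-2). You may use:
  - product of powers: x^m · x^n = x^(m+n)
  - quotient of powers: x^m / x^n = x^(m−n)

s^4t^5

((((t^2 / t^4) · s^4) · t^4) · t) / t^(-2)
= (((t^(-2) · s^4) · t^4) · t) / t^(-2)    [quotient of powers]
= s^4t^5    [quotient of powers; product of powers]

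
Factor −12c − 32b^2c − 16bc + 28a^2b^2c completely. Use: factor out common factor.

−12c − 32b^2c − 16bc + 28a^2b^2c
= 4(−3c − 8b^2c − 4bc + 7a^2b^2c)    [factor out 4]
= 4c(−3 − 8b^2 − 4b + 7a^2b^2)    [factor out c]

4c(−3 − 8b^2 − 4b + 7a^2b^2)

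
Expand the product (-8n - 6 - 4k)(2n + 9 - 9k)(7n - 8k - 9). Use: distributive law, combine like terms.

-112n³ + 576kn² - 444n² + 222kn + 378n - 260k²n + 270k + 486 - 468k² - 288k³

(-8n - 6 - 4k)(2n + 9 - 9k)(7n - 8k - 9)
= (-16n² - 72n + 72kn - 12n - 54 + 54k - 8kn - 36k + 36k²)(7n - 8k - 9)    [distributive law]
= (-16n² - 84n + 64kn - 54 + 18k + 36k²)(7n - 8k - 9)    [combine like terms]
= -112n³ + 128kn² + 144n² - 588n² + 672kn + 756n + 448kn² - 512k²n - 576kn - 378n + 432k + 486 + 126kn - 144k² - 162k + 252k²n - 288k³ - 324k²    [distributive law]
= -112n³ + 576kn² - 444n² + 222kn + 378n - 260k²n + 270k + 486 - 468k² - 288k³    [combine like terms]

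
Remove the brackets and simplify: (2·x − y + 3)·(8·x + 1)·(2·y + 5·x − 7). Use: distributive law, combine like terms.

−8·x²·y + 80·x³ + 18·x² + 103·x·y − 167·x − 16·x·y² − 2·y² + 13·y − 21

(2·x − y + 3)·(8·x + 1)·(2·y + 5·x − 7)
= (16·x² + 2·x − 8·x·y − y + 24·x + 3)·(2·y + 5·x − 7)    [distributive law]
= (16·x² + 26·x − 8·x·y − y + 3)·(2·y + 5·x − 7)    [combine like terms]
= 32·x²·y + 80·x³ − 112·x² + 52·x·y + 130·x² − 182·x − 16·x·y² − 40·x²·y + 56·x·y − 2·y² − 5·x·y + 7·y + 6·y + 15·x − 21    [distributive law]
= −8·x²·y + 80·x³ + 18·x² + 103·x·y − 167·x − 16·x·y² − 2·y² + 13·y − 21    [combine like terms]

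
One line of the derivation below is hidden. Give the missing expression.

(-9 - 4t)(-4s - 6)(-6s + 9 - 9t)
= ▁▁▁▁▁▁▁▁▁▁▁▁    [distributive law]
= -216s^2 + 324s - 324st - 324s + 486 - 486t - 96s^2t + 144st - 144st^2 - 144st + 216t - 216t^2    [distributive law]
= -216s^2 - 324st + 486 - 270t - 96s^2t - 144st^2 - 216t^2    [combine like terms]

By distributive law:

(36s + 54 + 16st + 24t)(-6s + 9 - 9t)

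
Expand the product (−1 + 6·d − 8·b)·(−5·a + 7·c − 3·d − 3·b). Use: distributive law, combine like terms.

(−1 + 6·d − 8·b)·(−5·a + 7·c − 3·d − 3·b)
= 5·a − 7·c + 3·d + 3·b − 30·a·d + 42·c·d − 18·d^2 − 18·b·d + 40·a·b − 56·b·c + 24·b·d + 24·b^2    [distributive law]
= 5·a − 7·c + 3·d + 3·b − 30·a·d + 42·c·d − 18·d^2 + 6·b·d + 40·a·b − 56·b·c + 24·b^2    [combine like terms]

5·a − 7·c + 3·d + 3·b − 30·a·d + 42·c·d − 18·d^2 + 6·b·d + 40·a·b − 56·b·c + 24·b^2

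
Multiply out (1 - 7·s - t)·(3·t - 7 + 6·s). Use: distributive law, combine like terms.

(1 - 7·s - t)·(3·t - 7 + 6·s)
= 3·t - 7 + 6·s - 21·s·t + 49·s - 42·s^2 - 3·t^2 + 7·t - 6·s·t    [distributive law]
= 10·t - 7 + 55·s - 27·s·t - 42·s^2 - 3·t^2    [combine like terms]

10·t - 7 + 55·s - 27·s·t - 42·s^2 - 3·t^2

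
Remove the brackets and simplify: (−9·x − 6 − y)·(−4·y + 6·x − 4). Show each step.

30·x·y − 54·x^2 + 28·y + 24 + 4·y^2

(−9·x − 6 − y)·(−4·y + 6·x − 4)
= 36·x·y − 54·x^2 + 36·x + 24·y − 36·x + 24 + 4·y^2 − 6·x·y + 4·y    [distributive law]
= 30·x·y − 54·x^2 + 28·y + 24 + 4·y^2    [combine like terms]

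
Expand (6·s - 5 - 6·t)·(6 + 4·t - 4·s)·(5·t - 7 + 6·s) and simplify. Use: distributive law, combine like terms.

-392·s·t - 572·s + 504·s^2 + 96·s·t^2 + 168·s^2·t - 144·s^3 + 242·t + 210 - 112·t^2 - 120·t^3

(6·s - 5 - 6·t)·(6 + 4·t - 4·s)·(5·t - 7 + 6·s)
= (36·s + 24·s·t - 24·s^2 - 30 - 20·t + 20·s - 36·t - 24·t^2 + 24·s·t)·(5·t - 7 + 6·s)    [distributive law]
= (56·s + 48·s·t - 24·s^2 - 30 - 56·t - 24·t^2)·(5·t - 7 + 6·s)    [combine like terms]
= 280·s·t - 392·s + 336·s^2 + 240·s·t^2 - 336·s·t + 288·s^2·t - 120·s^2·t + 168·s^2 - 144·s^3 - 150·t + 210 - 180·s - 280·t^2 + 392·t - 336·s·t - 120·t^3 + 168·t^2 - 144·s·t^2    [distributive law]
= -392·s·t - 572·s + 504·s^2 + 96·s·t^2 + 168·s^2·t - 144·s^3 + 242·t + 210 - 112·t^2 - 120·t^3    [combine like terms]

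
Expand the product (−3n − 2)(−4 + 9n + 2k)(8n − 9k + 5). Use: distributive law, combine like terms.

(−3n − 2)(−4 + 9n + 2k)(8n − 9k + 5)
= (12n − 27n^2 − 6kn + 8 − 18n − 4k)(8n − 9k + 5)    [distributive law]
= (−6n − 27n^2 − 6kn + 8 − 4k)(8n − 9k + 5)    [combine like terms]
= −48n^2 + 54kn − 30n − 216n^3 + 243kn^2 − 135n^2 − 48kn^2 + 54k^2n − 30kn + 64n − 72k + 40 − 32kn + 36k^2 − 20k    [distributive law]
= −183n^2 − 8kn + 34n − 216n^3 + 195kn^2 + 54k^2n − 92k + 40 + 36k^2    [combine like terms]

−183n^2 − 8kn + 34n − 216n^3 + 195kn^2 + 54k^2n − 92k + 40 + 36k^2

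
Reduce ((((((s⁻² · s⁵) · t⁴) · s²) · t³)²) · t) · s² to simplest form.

s¹²t¹⁵

((((((s⁻² · s⁵) · t⁴) · s²) · t³)²) · t) · s²
= ((((((s⁻² · s⁵) · t⁴) · s²)²) · ((t³)²)) · t) · s²    [power of a product]
= ((((((s⁻² · s⁵) · t⁴)²) · ((s²)²)) · ((t³)²)) · t) · s²    [power of a product]
= ((((((s⁻² · s⁵)²) · ((t⁴)²)) · ((s²)²)) · ((t³)²)) · t) · s²    [power of a product]
= (((((((s⁻²)²) · ((s⁵)²)) · ((t⁴)²)) · ((s²)²)) · ((t³)²)) · t) · s²    [power of a product]
= (((((s⁻⁴ · ((s⁵)²)) · ((t⁴)²)) · ((s²)²)) · ((t³)²)) · t) · s²    [power of a power]
= (((((s⁻⁴ · s¹⁰) · ((t⁴)²)) · ((s²)²)) · ((t³)²)) · t) · s²    [power of a power]
= ((((s⁶ · ((t⁴)²)) · ((s²)²)) · ((t³)²)) · t) · s²    [product of powers]
= ((((s⁶ · t⁸) · ((s²)²)) · ((t³)²)) · t) · s²    [power of a power]
= ((((s⁶ · t⁸) · s⁴) · ((t³)²)) · t) · s²    [power of a power]
= ((((s⁶ · t⁸) · s⁴) · t⁶) · t) · s²    [power of a power]
= s¹²t¹⁵    [product of powers]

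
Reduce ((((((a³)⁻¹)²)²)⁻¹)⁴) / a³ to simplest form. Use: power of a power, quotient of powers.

((((((a³)⁻¹)²)²)⁻¹)⁴) / a³
= (((((a³)⁻¹)²)²)⁻⁴) / a³    [power of a power]
= ((((a³)⁻¹)²)⁻⁸) / a³    [power of a power]
= (((a³)⁻¹)⁻¹⁶) / a³    [power of a power]
= ((a³)¹⁶) / a³    [power of a power]
= a⁴⁸ / a³    [power of a power]
= a⁴⁵    [quotient of powers]

a⁴⁵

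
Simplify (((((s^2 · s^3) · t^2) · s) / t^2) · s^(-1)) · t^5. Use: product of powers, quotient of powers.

s^5t^5

(((((s^2 · s^3) · t^2) · s) / t^2) · s^(-1)) · t^5
= ((((s^5 · t^2) · s) / t^2) · s^(-1)) · t^5    [product of powers]
= s^5t^5    [quotient of powers; product of powers]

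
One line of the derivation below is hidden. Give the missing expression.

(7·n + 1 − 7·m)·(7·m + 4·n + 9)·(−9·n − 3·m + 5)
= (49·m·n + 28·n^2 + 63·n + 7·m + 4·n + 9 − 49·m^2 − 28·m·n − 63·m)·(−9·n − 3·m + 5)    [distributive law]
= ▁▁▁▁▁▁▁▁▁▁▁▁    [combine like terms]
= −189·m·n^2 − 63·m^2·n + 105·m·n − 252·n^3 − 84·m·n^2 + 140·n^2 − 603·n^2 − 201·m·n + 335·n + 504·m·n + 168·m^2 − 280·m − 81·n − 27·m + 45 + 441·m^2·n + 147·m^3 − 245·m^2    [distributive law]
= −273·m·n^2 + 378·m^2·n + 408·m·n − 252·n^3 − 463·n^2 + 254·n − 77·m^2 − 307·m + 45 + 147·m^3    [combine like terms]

By combine like terms:

(21·m·n + 28·n^2 + 67·n − 56·m + 9 − 49·m^2)·(−9·n − 3·m + 5)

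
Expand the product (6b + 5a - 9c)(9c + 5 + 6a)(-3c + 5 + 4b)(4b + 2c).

(6b + 5a - 9c)(9c + 5 + 6a)(-3c + 5 + 4b)(4b + 2c)
= (54bc + 30b + 36ab + 45ac + 25a + 30a² - 81c² - 45c - 54ac)(-3c + 5 + 4b)(4b + 2c)    [distributive law]
= (54bc + 30b + 36ab - 9ac + 25a + 30a² - 81c² - 45c)(-3c + 5 + 4b)(4b + 2c)    [combine like terms]
= (-162bc² + 270bc + 216b²c - 90bc + 150b + 120b² - 108abc + 180ab + 144ab² + 27ac² - 45ac - 36abc - 75ac + 125a + 100ab - 90a²c + 150a² + 120a²b + 243c³ - 405c² - 324bc² + 135c² - 225c - 180bc)(4b + 2c)    [distributive law]
= (-486bc² + 216b²c + 150b + 120b² - 144abc + 280ab + 144ab² + 27ac² - 120ac + 125a - 90a²c + 150a² + 120a²b + 243c³ - 270c² - 225c)(4b + 2c)    [combine like terms]
= -1944b²c² - 972bc³ + 864b³c + 432b²c² + 600b² + 300bc + 480b³ + 240b²c - 576ab²c - 288abc² + 1120ab² + 560abc + 576ab³ + 288ab²c + 108abc² + 54ac³ - 480abc - 240ac² + 500ab + 250ac - 360a²bc - 180a²c² + 600a²b + 300a²c + 480a²b² + 240a²bc + 972bc³ + 486c⁴ - 1080bc² - 540c³ - 900bc - 450c²    [distributive law]
= -1512b²c² + 864b³c + 600b² - 600bc + 480b³ + 240b²c - 288ab²c - 180abc² + 1120ab² + 80abc + 576ab³ + 54ac³ - 240ac² + 500ab + 250ac - 120a²bc - 180a²c² + 600a²b + 300a²c + 480a²b² + 486c⁴ - 1080bc² - 540c³ - 450c²    [combine like terms]

-1512b²c² + 864b³c + 600b² - 600bc + 480b³ + 240b²c - 288ab²c - 180abc² + 1120ab² + 80abc + 576ab³ + 54ac³ - 240ac² + 500ab + 250ac - 120a²bc - 180a²c² + 600a²b + 300a²c + 480a²b² + 486c⁴ - 1080bc² - 540c³ - 450c²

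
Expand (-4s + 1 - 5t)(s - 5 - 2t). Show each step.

(-4s + 1 - 5t)(s - 5 - 2t)
= -4s^2 + 20s + 8st + s - 5 - 2t - 5st + 25t + 10t^2    [distributive law]
= -4s^2 + 21s + 3st - 5 + 23t + 10t^2    [combine like terms]

-4s^2 + 21s + 3st - 5 + 23t + 10t^2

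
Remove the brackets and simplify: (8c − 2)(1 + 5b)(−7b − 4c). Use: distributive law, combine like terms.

(8c − 2)(1 + 5b)(−7b − 4c)
= (8c + 40bc − 2 − 10b)(−7b − 4c)    [distributive law]
= −56bc − 32c^2 − 280b^2c − 160bc^2 + 14b + 8c + 70b^2 + 40bc    [distributive law]
= −16bc − 32c^2 − 280b^2c − 160bc^2 + 14b + 8c + 70b^2    [combine like terms]

−16bc − 32c^2 − 280b^2c − 160bc^2 + 14b + 8c + 70b^2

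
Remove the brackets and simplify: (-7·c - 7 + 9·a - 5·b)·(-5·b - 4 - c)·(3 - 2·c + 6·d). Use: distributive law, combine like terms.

10·b·c - 80·b·c² + 240·b·c·d + 49·c - 49·c² + 210·c·d - 14·c³ + 42·c²·d + 165·b + 330·b·d + 84 + 168·d - 135·a·b + 90·a·b·c - 270·a·b·d - 108·a + 45·a·c - 216·a·d + 18·a·c² - 54·a·c·d + 75·b² - 50·b²·c + 150·b²·d

(-7·c - 7 + 9·a - 5·b)·(-5·b - 4 - c)·(3 - 2·c + 6·d)
= (35·b·c + 28·c + 7·c² + 35·b + 28 + 7·c - 45·a·b - 36·a - 9·a·c + 25·b² + 20·b + 5·b·c)·(3 - 2·c + 6·d)    [distributive law]
= (40·b·c + 35·c + 7·c² + 55·b + 28 - 45·a·b - 36·a - 9·a·c + 25·b²)·(3 - 2·c + 6·d)    [combine like terms]
= 120·b·c - 80·b·c² + 240·b·c·d + 105·c - 70·c² + 210·c·d + 21·c² - 14·c³ + 42·c²·d + 165·b - 110·b·c + 330·b·d + 84 - 56·c + 168·d - 135·a·b + 90·a·b·c - 270·a·b·d - 108·a + 72·a·c - 216·a·d - 27·a·c + 18·a·c² - 54·a·c·d + 75·b² - 50·b²·c + 150·b²·d    [distributive law]
= 10·b·c - 80·b·c² + 240·b·c·d + 49·c - 49·c² + 210·c·d - 14·c³ + 42·c²·d + 165·b + 330·b·d + 84 + 168·d - 135·a·b + 90·a·b·c - 270·a·b·d - 108·a + 45·a·c - 216·a·d + 18·a·c² - 54·a·c·d + 75·b² - 50·b²·c + 150·b²·d    [combine like terms]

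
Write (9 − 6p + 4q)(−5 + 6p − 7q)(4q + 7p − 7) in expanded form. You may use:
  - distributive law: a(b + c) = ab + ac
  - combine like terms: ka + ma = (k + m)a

(9 − 6p + 4q)(−5 + 6p − 7q)(4q + 7p − 7)
= (−45 + 54p − 63q + 30p − 36p^2 + 42pq − 20q + 24pq − 28q^2)(4q + 7p − 7)    [distributive law]
= (−45 + 84p − 83q − 36p^2 + 66pq − 28q^2)(4q + 7p − 7)    [combine like terms]
= −180q − 315p + 315 + 336pq + 588p^2 − 588p − 332q^2 − 581pq + 581q − 144p^2q − 252p^3 + 252p^2 + 264pq^2 + 462p^2q − 462pq − 112q^3 − 196pq^2 + 196q^2    [distributive law]
= 401q − 903p + 315 − 707pq + 840p^2 − 136q^2 + 318p^2q − 252p^3 + 68pq^2 − 112q^3    [combine like terms]

401q − 903p + 315 − 707pq + 840p^2 − 136q^2 + 318p^2q − 252p^3 + 68pq^2 − 112q^3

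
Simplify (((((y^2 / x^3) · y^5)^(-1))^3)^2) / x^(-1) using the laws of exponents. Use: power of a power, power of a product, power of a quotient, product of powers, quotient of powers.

(((((y^2 / x^3) · y^5)^(-1))^3)^2) / x^(-1)
= ((((y^2 / x^3) · y^5)^(-1))^6) / x^(-1)    [power of a power]
= (((y^2 / x^3) · y^5)^(-6)) / x^(-1)    [power of a power]
= (((y^2 / x^3)^(-6)) · ((y^5)^(-6))) / x^(-1)    [power of a product]
= ((((y^2)^(-6)) / ((x^3)^(-6))) · ((y^5)^(-6))) / x^(-1)    [power of a quotient]
= ((y^(-12) / ((x^3)^(-6))) · ((y^5)^(-6))) / x^(-1)    [power of a power]
= ((y^(-12) / x^(-18)) · ((y^5)^(-6))) / x^(-1)    [power of a power]
= ((y^(-12) / x^(-18)) · y^(-30)) / x^(-1)    [power of a power]
= x^19y^(-42)    [quotient of powers; product of powers]

x^19y^(-42)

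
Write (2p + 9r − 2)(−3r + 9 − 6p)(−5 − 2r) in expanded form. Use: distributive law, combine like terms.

(2p + 9r − 2)(−3r + 9 − 6p)(−5 − 2r)
= (−6pr + 18p − 12p^2 − 27r^2 + 81r − 54pr + 6r − 18 + 12p)(−5 − 2r)    [distributive law]
= (−60pr + 30p − 12p^2 − 27r^2 + 87r − 18)(−5 − 2r)    [combine like terms]
= 300pr + 120pr^2 − 150p − 60pr + 60p^2 + 24p^2r + 135r^2 + 54r^3 − 435r − 174r^2 + 90 + 36r    [distributive law]
= 240pr + 120pr^2 − 150p + 60p^2 + 24p^2r − 39r^2 + 54r^3 − 399r + 90    [combine like terms]

240pr + 120pr^2 − 150p + 60p^2 + 24p^2r − 39r^2 + 54r^3 − 399r + 90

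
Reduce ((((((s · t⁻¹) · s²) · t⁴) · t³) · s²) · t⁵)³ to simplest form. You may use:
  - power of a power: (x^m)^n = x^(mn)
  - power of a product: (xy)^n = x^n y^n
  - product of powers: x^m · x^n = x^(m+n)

s¹⁵t³³

((((((s · t⁻¹) · s²) · t⁴) · t³) · s²) · t⁵)³
= ((((((s · t⁻¹) · s²) · t⁴) · t³) · s²)³) · ((t⁵)³)    [power of a product]
= ((((((s · t⁻¹) · s²) · t⁴) · t³)³) · ((s²)³)) · ((t⁵)³)    [power of a product]
= ((((((s · t⁻¹) · s²) · t⁴)³) · ((t³)³)) · ((s²)³)) · ((t⁵)³)    [power of a product]
= ((((((s · t⁻¹) · s²)³) · ((t⁴)³)) · ((t³)³)) · ((s²)³)) · ((t⁵)³)    [power of a product]
= ((((((s · t⁻¹)³) · ((s²)³)) · ((t⁴)³)) · ((t³)³)) · ((s²)³)) · ((t⁵)³)    [power of a product]
= ((((((s³) · ((t⁻¹)³)) · ((s²)³)) · ((t⁴)³)) · ((t³)³)) · ((s²)³)) · ((t⁵)³)    [power of a product]
= (((((s³ · t⁻³) · ((s²)³)) · ((t⁴)³)) · ((t³)³)) · ((s²)³)) · ((t⁵)³)    [power of a power]
= (((((s³ · t⁻³) · s⁶) · ((t⁴)³)) · ((t³)³)) · ((s²)³)) · ((t⁵)³)    [power of a power]
= (((((s³ · t⁻³) · s⁶) · t¹²) · ((t³)³)) · ((s²)³)) · ((t⁵)³)    [power of a power]
= (((((s³ · t⁻³) · s⁶) · t¹²) · t⁹) · ((s²)³)) · ((t⁵)³)    [power of a power]
= (((((s³ · t⁻³) · s⁶) · t¹²) · t⁹) · s⁶) · ((t⁵)³)    [power of a power]
= (((((s³ · t⁻³) · s⁶) · t¹²) · t⁹) · s⁶) · t¹⁵    [power of a power]
= s¹⁵t³³    [product of powers]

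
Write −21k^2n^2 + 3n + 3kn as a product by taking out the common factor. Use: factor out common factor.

3n(−7k^2n + 1 + k)

−21k^2n^2 + 3n + 3kn
= 3(−7k^2n^2 + n + kn)    [factor out 3]
= 3n(−7k^2n + 1 + k)    [factor out n]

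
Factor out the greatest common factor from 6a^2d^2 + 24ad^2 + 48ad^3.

6ad^2(a + 4 + 8d)

6a^2d^2 + 24ad^2 + 48ad^3
= 6(a^2d^2 + 4ad^2 + 8ad^3)    [factor out 6]
= 6ad^2(a + 4 + 8d)    [factor out ad^2]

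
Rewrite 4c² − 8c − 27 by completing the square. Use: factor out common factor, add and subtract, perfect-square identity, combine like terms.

4(c − 1)² − 31

4c² − 8c − 27
= 4(c² − 2c) − 27    [factor out 4 from the c-terms]
= 4(c² − 2c + 1 − 1) − 27    [add and subtract 1 inside the bracket]
= 4(c − 1)² − 4 − 27    [perfect-square identity]
= 4(c − 1)² − 31    [combine constants]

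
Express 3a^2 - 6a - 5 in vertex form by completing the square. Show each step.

3a^2 - 6a - 5
= 3(a^2 - 2a) - 5    [factor out 3 from the a-terms]
= 3(a^2 - 2a + 1 - 1) - 5    [add and subtract 1 inside the bracket]
= 3(a - 1)^2 - 3 - 5    [perfect-square identity]
= 3(a - 1)^2 - 8    [combine constants]

3(a - 1)^2 - 8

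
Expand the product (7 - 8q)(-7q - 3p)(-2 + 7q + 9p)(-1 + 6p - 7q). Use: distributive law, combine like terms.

(7 - 8q)(-7q - 3p)(-2 + 7q + 9p)(-1 + 6p - 7q)
= (-49q - 21p + 56q^2 + 24pq)(-2 + 7q + 9p)(-1 + 6p - 7q)    [distributive law]
= (98q - 343q^2 - 441pq + 42p - 147pq - 189p^2 - 112q^2 + 392q^3 + 504pq^2 - 48pq + 168pq^2 + 216p^2q)(-1 + 6p - 7q)    [distributive law]
= (98q - 455q^2 - 636pq + 42p - 189p^2 + 392q^3 + 672pq^2 + 216p^2q)(-1 + 6p - 7q)    [combine like terms]
= -98q + 588pq - 686q^2 + 455q^2 - 2730pq^2 + 3185q^3 + 636pq - 3816p^2q + 4452pq^2 - 42p + 252p^2 - 294pq + 189p^2 - 1134p^3 + 1323p^2q - 392q^3 + 2352pq^3 - 2744q^4 - 672pq^2 + 4032p^2q^2 - 4704pq^3 - 216p^2q + 1296p^3q - 1512p^2q^2    [distributive law]
= -98q + 930pq - 231q^2 + 1050pq^2 + 2793q^3 - 2709p^2q - 42p + 441p^2 - 1134p^3 - 2352pq^3 - 2744q^4 + 2520p^2q^2 + 1296p^3q    [combine like terms]

-98q + 930pq - 231q^2 + 1050pq^2 + 2793q^3 - 2709p^2q - 42p + 441p^2 - 1134p^3 - 2352pq^3 - 2744q^4 + 2520p^2q^2 + 1296p^3q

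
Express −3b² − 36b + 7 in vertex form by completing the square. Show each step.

−3(b + 6)² + 115

−3b² − 36b + 7
= −3(b² + 12b) + 7    [factor out -3 from the b-terms]
= −3(b² + 12b + 36 − 36) + 7    [add and subtract 36 inside the bracket]
= −3(b + 6)² + 108 + 7    [perfect-square identity]
= −3(b + 6)² + 115    [combine constants]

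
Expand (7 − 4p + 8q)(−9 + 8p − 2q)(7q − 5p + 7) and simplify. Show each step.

−1043q + 959p − 441 + 1578pq − 684p² − 714q² − 584p²q + 160p³ + 584pq² − 112q³

(7 − 4p + 8q)(−9 + 8p − 2q)(7q − 5p + 7)
= (−63 + 56p − 14q + 36p − 32p² + 8pq − 72q + 64pq − 16q²)(7q − 5p + 7)    [distributive law]
= (−63 + 92p − 86q − 32p² + 72pq − 16q²)(7q − 5p + 7)    [combine like terms]
= −441q + 315p − 441 + 644pq − 460p² + 644p − 602q² + 430pq − 602q − 224p²q + 160p³ − 224p² + 504pq² − 360p²q + 504pq − 112q³ + 80pq² − 112q²    [distributive law]
= −1043q + 959p − 441 + 1578pq − 684p² − 714q² − 584p²q + 160p³ + 584pq² − 112q³    [combine like terms]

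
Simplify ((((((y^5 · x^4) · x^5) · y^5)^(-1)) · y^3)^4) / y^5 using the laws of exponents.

((((((y^5 · x^4) · x^5) · y^5)^(-1)) · y^3)^4) / y^5
= ((((((y^5 · x^4) · x^5) · y^5)^(-1))^4) · ((y^3)^4)) / y^5    [power of a product]
= (((((y^5 · x^4) · x^5) · y^5)^(-4)) · ((y^3)^4)) / y^5    [power of a power]
= (((((y^5 · x^4) · x^5)^(-4)) · ((y^5)^(-4))) · ((y^3)^4)) / y^5    [power of a product]
= (((((y^5 · x^4)^(-4)) · ((x^5)^(-4))) · ((y^5)^(-4))) · ((y^3)^4)) / y^5    [power of a product]
= ((((((y^5)^(-4)) · ((x^4)^(-4))) · ((x^5)^(-4))) · ((y^5)^(-4))) · ((y^3)^4)) / y^5    [power of a product]
= ((((y^(-20) · ((x^4)^(-4))) · ((x^5)^(-4))) · ((y^5)^(-4))) · ((y^3)^4)) / y^5    [power of a power]
= ((((y^(-20) · x^(-16)) · ((x^5)^(-4))) · ((y^5)^(-4))) · ((y^3)^4)) / y^5    [power of a power]
= ((((y^(-20) · x^(-16)) · x^(-20)) · ((y^5)^(-4))) · ((y^3)^4)) / y^5    [power of a power]
= ((((y^(-20) · x^(-16)) · x^(-20)) · y^(-20)) · ((y^3)^4)) / y^5    [power of a power]
= ((((y^(-20) · x^(-16)) · x^(-20)) · y^(-20)) · y^12) / y^5    [power of a power]
= x^(-36)·y^(-33)    [quotient of powers; product of powers]

x^(-36)·y^(-33)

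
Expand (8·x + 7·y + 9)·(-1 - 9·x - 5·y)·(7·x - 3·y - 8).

-47·x^2 + 727·x·y + 649·x - 504·x^3 - 505·x^2·y + 64·x·y^2 + 436·y^2 + 443·y + 105·y^3 + 72

(8·x + 7·y + 9)·(-1 - 9·x - 5·y)·(7·x - 3·y - 8)
= (-8·x - 72·x^2 - 40·x·y - 7·y - 63·x·y - 35·y^2 - 9 - 81·x - 45·y)·(7·x - 3·y - 8)    [distributive law]
= (-89·x - 72·x^2 - 103·x·y - 52·y - 35·y^2 - 9)·(7·x - 3·y - 8)    [combine like terms]
= -623·x^2 + 267·x·y + 712·x - 504·x^3 + 216·x^2·y + 576·x^2 - 721·x^2·y + 309·x·y^2 + 824·x·y - 364·x·y + 156·y^2 + 416·y - 245·x·y^2 + 105·y^3 + 280·y^2 - 63·x + 27·y + 72    [distributive law]
= -47·x^2 + 727·x·y + 649·x - 504·x^3 - 505·x^2·y + 64·x·y^2 + 436·y^2 + 443·y + 105·y^3 + 72    [combine like terms]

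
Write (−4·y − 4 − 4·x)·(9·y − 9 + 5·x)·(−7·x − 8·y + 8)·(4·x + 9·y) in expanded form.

(−4·y − 4 − 4·x)·(9·y − 9 + 5·x)·(−7·x − 8·y + 8)·(4·x + 9·y)
= (−36·y^2 + 36·y − 20·x·y − 36·y + 36 − 20·x − 36·x·y + 36·x − 20·x^2)·(−7·x − 8·y + 8)·(4·x + 9·y)    [distributive law]
= (−36·y^2 − 56·x·y + 36 + 16·x − 20·x^2)·(−7·x − 8·y + 8)·(4·x + 9·y)    [combine like terms]
= (252·x·y^2 + 288·y^3 − 288·y^2 + 392·x^2·y + 448·x·y^2 − 448·x·y − 252·x − 288·y + 288 − 112·x^2 − 128·x·y + 128·x + 140·x^3 + 160·x^2·y − 160·x^2)·(4·x + 9·y)    [distributive law]
= (700·x·y^2 + 288·y^3 − 288·y^2 + 552·x^2·y − 576·x·y − 124·x − 288·y + 288 − 272·x^2 + 140·x^3)·(4·x + 9·y)    [combine like terms]
= 2800·x^2·y^2 + 6300·x·y^3 + 1152·x·y^3 + 2592·y^4 − 1152·x·y^2 − 2592·y^3 + 2208·x^3·y + 4968·x^2·y^2 − 2304·x^2·y − 5184·x·y^2 − 496·x^2 − 1116·x·y − 1152·x·y − 2592·y^2 + 1152·x + 2592·y − 1088·x^3 − 2448·x^2·y + 560·x^4 + 1260·x^3·y    [distributive law]
= 7768·x^2·y^2 + 7452·x·y^3 + 2592·y^4 − 6336·x·y^2 − 2592·y^3 + 3468·x^3·y − 4752·x^2·y − 496·x^2 − 2268·x·y − 2592·y^2 + 1152·x + 2592·y − 1088·x^3 + 560·x^4    [combine like terms]

7768·x^2·y^2 + 7452·x·y^3 + 2592·y^4 − 6336·x·y^2 − 2592·y^3 + 3468·x^3·y − 4752·x^2·y − 496·x^2 − 2268·x·y − 2592·y^2 + 1152·x + 2592·y − 1088·x^3 + 560·x^4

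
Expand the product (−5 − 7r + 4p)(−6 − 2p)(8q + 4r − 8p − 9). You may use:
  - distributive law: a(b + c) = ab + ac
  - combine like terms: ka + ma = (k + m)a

240q − 258r − 114p − 270 − 112pq − 518pr + 184p^2 + 336qr + 168r^2 + 112pqr + 56pr^2 − 144p^2r − 64p^2q + 64p^3

(−5 − 7r + 4p)(−6 − 2p)(8q + 4r − 8p − 9)
= (30 + 10p + 42r + 14pr − 24p − 8p^2)(8q + 4r − 8p − 9)    [distributive law]
= (30 − 14p + 42r + 14pr − 8p^2)(8q + 4r − 8p − 9)    [combine like terms]
= 240q + 120r − 240p − 270 − 112pq − 56pr + 112p^2 + 126p + 336qr + 168r^2 − 336pr − 378r + 112pqr + 56pr^2 − 112p^2r − 126pr − 64p^2q − 32p^2r + 64p^3 + 72p^2    [distributive law]
= 240q − 258r − 114p − 270 − 112pq − 518pr + 184p^2 + 336qr + 168r^2 + 112pqr + 56pr^2 − 144p^2r − 64p^2q + 64p^3    [combine like terms]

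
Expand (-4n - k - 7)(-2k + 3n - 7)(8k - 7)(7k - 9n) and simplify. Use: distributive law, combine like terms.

(-4n - k - 7)(-2k + 3n - 7)(8k - 7)(7k - 9n)
= (8kn - 12n² + 28n + 2k² - 3kn + 7k + 14k - 21n + 49)(8k - 7)(7k - 9n)    [distributive law]
= (5kn - 12n² + 7n + 2k² + 21k + 49)(8k - 7)(7k - 9n)    [combine like terms]
= (40k²n - 35kn - 96kn² + 84n² + 56kn - 49n + 16k³ - 14k² + 168k² - 147k + 392k - 343)(7k - 9n)    [distributive law]
= (40k²n + 21kn - 96kn² + 84n² - 49n + 16k³ + 154k² + 245k - 343)(7k - 9n)    [combine like terms]
= 280k³n - 360k²n² + 147k²n - 189kn² - 672k²n² + 864kn³ + 588kn² - 756n³ - 343kn + 441n² + 112k⁴ - 144k³n + 1078k³ - 1386k²n + 1715k² - 2205kn - 2401k + 3087n    [distributive law]
= 136k³n - 1032k²n² - 1239k²n + 399kn² + 864kn³ - 756n³ - 2548kn + 441n² + 112k⁴ + 1078k³ + 1715k² - 2401k + 3087n    [combine like terms]

136k³n - 1032k²n² - 1239k²n + 399kn² + 864kn³ - 756n³ - 2548kn + 441n² + 112k⁴ + 1078k³ + 1715k² - 2401k + 3087n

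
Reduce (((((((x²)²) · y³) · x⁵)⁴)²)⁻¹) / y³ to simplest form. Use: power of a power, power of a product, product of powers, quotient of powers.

x⁻⁷²y⁻²⁷

(((((((x²)²) · y³) · x⁵)⁴)²)⁻¹) / y³
= ((((((x²)²) · y³) · x⁵)⁴)⁻²) / y³    [power of a power]
= (((((x²)²) · y³) · x⁵)⁻⁸) / y³    [power of a power]
= (((((x²)²) · y³)⁻⁸) · ((x⁵)⁻⁸)) / y³    [power of a product]
= (((((x²)²)⁻⁸) · ((y³)⁻⁸)) · ((x⁵)⁻⁸)) / y³    [power of a product]
= ((((x²)⁻¹⁶) · ((y³)⁻⁸)) · ((x⁵)⁻⁸)) / y³    [power of a power]
= ((x⁻³² · ((y³)⁻⁸)) · ((x⁵)⁻⁸)) / y³    [power of a power]
= ((x⁻³² · y⁻²⁴) · ((x⁵)⁻⁸)) / y³    [power of a power]
= ((x⁻³² · y⁻²⁴) · x⁻⁴⁰) / y³    [power of a power]
= x⁻⁷²y⁻²⁷    [quotient of powers; product of powers]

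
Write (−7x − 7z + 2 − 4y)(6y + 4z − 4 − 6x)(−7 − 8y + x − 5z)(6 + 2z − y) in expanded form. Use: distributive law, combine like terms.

(−7x − 7z + 2 − 4y)(6y + 4z − 4 − 6x)(−7 − 8y + x − 5z)(6 + 2z − y)
= (−42xy − 28xz + 28x + 42x² − 42yz − 28z² + 28z + 42xz + 12y + 8z − 8 − 12x − 24y² − 16yz + 16y + 24xy)(−7 − 8y + x − 5z)(6 + 2z − y)    [distributive law]
= (−18xy + 14xz + 16x + 42x² − 58yz − 28z² + 36z + 28y − 8 − 24y²)(−7 − 8y + x − 5z)(6 + 2z − y)    [combine like terms]
= (126xy + 144xy² − 18x²y + 90xyz − 98xz − 112xyz + 14x²z − 70xz² − 112x − 128xy + 16x² − 80xz − 294x² − 336x²y + 42x³ − 210x²z + 406yz + 464y²z − 58xyz + 290yz² + 196z² + 224yz² − 28xz² + 140z³ − 252z − 288yz + 36xz − 180z² − 196y − 224y² + 28xy − 140yz + 56 + 64y − 8x + 40z + 168y² + 192y³ − 24xy² + 120y²z)(6 + 2z − y)    [distributive law]
= (26xy + 120xy² − 354x²y − 80xyz − 142xz − 196x²z − 98xz² − 120x − 278x² + 42x³ − 22yz + 584y²z + 514yz² + 16z² + 140z³ − 212z − 132y − 56y² + 56 + 192y³)(6 + 2z − y)    [combine like terms]
= 156xy + 52xyz − 26xy² + 720xy² + 240xy²z − 120xy³ − 2124x²y − 708x²yz + 354x²y² − 480xyz − 160xyz² + 80xy²z − 852xz − 284xz² + 142xyz − 1176x²z − 392x²z² + 196x²yz − 588xz² − 196xz³ + 98xyz² − 720x − 240xz + 120xy − 1668x² − 556x²z + 278x²y + 252x³ + 84x³z − 42x³y − 132yz − 44yz² + 22y²z + 3504y²z + 1168y²z² − 584y³z + 3084yz² + 1028yz³ − 514y²z² + 96z² + 32z³ − 16yz² + 840z³ + 280z⁴ − 140yz³ − 1272z − 424z² + 212yz − 792y − 264yz + 132y² − 336y² − 112y²z + 56y³ + 336 + 112z − 56y + 1152y³ + 384y³z − 192y⁴    [distributive law]
= 276xy − 286xyz + 694xy² + 320xy²z − 120xy³ − 1846x²y − 512x²yz + 354x²y² − 62xyz² − 1092xz − 872xz² − 1732x²z − 392x²z² − 196xz³ − 720x − 1668x² + 252x³ + 84x³z − 42x³y − 184yz + 3024yz² + 3414y²z + 654y²z² − 200y³z + 888yz³ − 328z² + 872z³ + 280z⁴ − 1160z − 848y − 204y² + 1208y³ + 336 − 192y⁴    [combine like terms]

276xy − 286xyz + 694xy² + 320xy²z − 120xy³ − 1846x²y − 512x²yz + 354x²y² − 62xyz² − 1092xz − 872xz² − 1732x²z − 392x²z² − 196xz³ − 720x − 1668x² + 252x³ + 84x³z − 42x³y − 184yz + 3024yz² + 3414y²z + 654y²z² − 200y³z + 888yz³ − 328z² + 872z³ + 280z⁴ − 1160z − 848y − 204y² + 1208y³ + 336 − 192y⁴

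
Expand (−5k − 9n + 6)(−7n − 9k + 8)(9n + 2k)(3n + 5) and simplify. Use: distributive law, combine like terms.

(−5k − 9n + 6)(−7n − 9k + 8)(9n + 2k)(3n + 5)
= (35kn + 45k^2 − 40k + 63n^2 + 81kn − 72n − 42n − 54k + 48)(9n + 2k)(3n + 5)    [distributive law]
= (116kn + 45k^2 − 94k + 63n^2 − 114n + 48)(9n + 2k)(3n + 5)    [combine like terms]
= (1044kn^2 + 232k^2n + 405k^2n + 90k^3 − 846kn − 188k^2 + 567n^3 + 126kn^2 − 1026n^2 − 228kn + 432n + 96k)(3n + 5)    [distributive law]
= (1170kn^2 + 637k^2n + 90k^3 − 1074kn − 188k^2 + 567n^3 − 1026n^2 + 432n + 96k)(3n + 5)    [combine like terms]
= 3510kn^3 + 5850kn^2 + 1911k^2n^2 + 3185k^2n + 270k^3n + 450k^3 − 3222kn^2 − 5370kn − 564k^2n − 940k^2 + 1701n^4 + 2835n^3 − 3078n^3 − 5130n^2 + 1296n^2 + 2160n + 288kn + 480k    [distributive law]
= 3510kn^3 + 2628kn^2 + 1911k^2n^2 + 2621k^2n + 270k^3n + 450k^3 − 5082kn − 940k^2 + 1701n^4 − 243n^3 − 3834n^2 + 2160n + 480k    [combine like terms]

3510kn^3 + 2628kn^2 + 1911k^2n^2 + 2621k^2n + 270k^3n + 450k^3 − 5082kn − 940k^2 + 1701n^4 − 243n^3 − 3834n^2 + 2160n + 480k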